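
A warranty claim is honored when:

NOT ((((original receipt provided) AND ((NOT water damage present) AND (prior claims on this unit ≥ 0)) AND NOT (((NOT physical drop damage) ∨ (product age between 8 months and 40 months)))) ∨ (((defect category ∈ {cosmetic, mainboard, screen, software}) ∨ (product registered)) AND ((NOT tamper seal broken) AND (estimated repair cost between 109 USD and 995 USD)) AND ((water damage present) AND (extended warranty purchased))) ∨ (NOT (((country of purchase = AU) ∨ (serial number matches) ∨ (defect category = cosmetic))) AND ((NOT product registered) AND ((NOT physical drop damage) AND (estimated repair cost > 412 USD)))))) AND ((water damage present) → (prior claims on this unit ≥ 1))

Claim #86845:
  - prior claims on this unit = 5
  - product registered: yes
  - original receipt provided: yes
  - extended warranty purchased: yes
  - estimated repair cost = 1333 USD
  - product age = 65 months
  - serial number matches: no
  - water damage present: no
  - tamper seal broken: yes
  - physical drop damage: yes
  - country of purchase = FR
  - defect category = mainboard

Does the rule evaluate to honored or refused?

Atomic conditions:
  original receipt provided: yes → true
  NOT water damage present: no → true
  prior claims on this unit ≥ 0: 5 ≥ 0 is true
  NOT physical drop damage: yes → false
  product age between 8 months and 40 months: 65 in [8, 40] is false
  defect category ∈ {cosmetic, mainboard, screen, software}: mainboard is in the set → true
  product registered: yes → true
  NOT tamper seal broken: yes → false
  estimated repair cost between 109 USD and 995 USD: 1333 in [109, 995] is false
  water damage present: no → false
  extended warranty purchased: yes → true
  country of purchase = AU: FR == AU is false
  serial number matches: no → false
  defect category = cosmetic: mainboard == cosmetic is false
  NOT product registered: yes → false
  estimated repair cost > 412 USD: 1333 > 412 is true
  prior claims on this unit ≥ 1: 5 ≥ 1 is true
Combine:
[1.1.1.2] true AND true = true
[1.1.1.3.1] false OR false = false
[1.1.1.3] NOT false = true
[1.1.1] true AND true AND true = true
[1.1.2.1] true OR true = true
[1.1.2.2] false AND false = false
[1.1.2.3] false AND true = false
[1.1.2] true AND false AND false = false
[1.1.3.1.1] false OR false OR false = false
[1.1.3.1] NOT false = true
[1.1.3.2.2] false AND true = false
[1.1.3.2] false AND false = false
[1.1.3] true AND false = false
[1.1] true OR false OR false = true
[1] NOT true = false
[2] false → true (antecedent false ⇒ implication holds) = true
[root] false AND true = false
Overall: false → refused

Refused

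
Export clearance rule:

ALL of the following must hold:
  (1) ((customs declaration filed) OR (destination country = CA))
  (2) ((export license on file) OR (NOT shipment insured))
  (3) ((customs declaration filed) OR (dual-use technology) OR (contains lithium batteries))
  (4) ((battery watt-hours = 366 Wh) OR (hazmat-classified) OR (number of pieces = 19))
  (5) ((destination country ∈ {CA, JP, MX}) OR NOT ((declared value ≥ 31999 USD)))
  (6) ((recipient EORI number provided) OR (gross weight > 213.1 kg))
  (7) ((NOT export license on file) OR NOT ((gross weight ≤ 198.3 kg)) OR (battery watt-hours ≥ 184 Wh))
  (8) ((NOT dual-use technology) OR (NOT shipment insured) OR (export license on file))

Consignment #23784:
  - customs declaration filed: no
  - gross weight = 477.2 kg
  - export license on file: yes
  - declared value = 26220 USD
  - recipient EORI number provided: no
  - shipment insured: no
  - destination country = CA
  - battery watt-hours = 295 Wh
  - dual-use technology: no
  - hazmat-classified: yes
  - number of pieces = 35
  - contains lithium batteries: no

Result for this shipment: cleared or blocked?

Atomic conditions:
  customs declaration filed: no → false
  destination country = CA: CA == CA is true
  export license on file: yes → true
  NOT shipment insured: no → true
  dual-use technology: no → false
  contains lithium batteries: no → false
  battery watt-hours = 366 Wh: 295 == 366 is false
  hazmat-classified: yes → true
  number of pieces = 19: 35 == 19 is false
  destination country ∈ {CA, JP, MX}: CA is in the set → true
  declared value ≥ 31999 USD: 26220 ≥ 31999 is false
  recipient EORI number provided: no → false
  gross weight > 213.1 kg: 477.2 > 213.1 is true
  NOT export license on file: yes → false
  gross weight ≤ 198.3 kg: 477.2 ≤ 198.3 is false
  battery watt-hours ≥ 184 Wh: 295 ≥ 184 is true
  NOT dual-use technology: no → true
Combine:
[1] false OR true = true
[2] true OR true = true
[3] false OR false OR false = false
[4] false OR true OR false = true
[5.2] NOT false = true
[5] true OR true = true
[6] false OR true = true
[7.2] NOT false = true
[7] false OR true OR true = true
[8] true OR true OR true = true
[root] true AND true AND false AND true AND true AND true AND true AND true = false
Overall: false → blocked

Blocked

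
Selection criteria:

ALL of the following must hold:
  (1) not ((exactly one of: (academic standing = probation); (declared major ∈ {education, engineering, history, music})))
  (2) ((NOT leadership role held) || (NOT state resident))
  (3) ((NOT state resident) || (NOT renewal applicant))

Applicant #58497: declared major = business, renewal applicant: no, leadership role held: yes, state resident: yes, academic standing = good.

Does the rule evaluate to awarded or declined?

Atomic conditions:
  academic standing = probation: good == probation is false
  declared major ∈ {education, engineering, history, music}: business is not in the set → false
  NOT leadership role held: yes → false
  NOT state resident: yes → false
  NOT renewal applicant: no → true
Combine:
[1.1] exactly-one(false, false) = false
[1] NOT false = true
[2] false OR false = false
[3] false OR true = true
[root] true AND false AND true = false
Overall: false → declined

Declined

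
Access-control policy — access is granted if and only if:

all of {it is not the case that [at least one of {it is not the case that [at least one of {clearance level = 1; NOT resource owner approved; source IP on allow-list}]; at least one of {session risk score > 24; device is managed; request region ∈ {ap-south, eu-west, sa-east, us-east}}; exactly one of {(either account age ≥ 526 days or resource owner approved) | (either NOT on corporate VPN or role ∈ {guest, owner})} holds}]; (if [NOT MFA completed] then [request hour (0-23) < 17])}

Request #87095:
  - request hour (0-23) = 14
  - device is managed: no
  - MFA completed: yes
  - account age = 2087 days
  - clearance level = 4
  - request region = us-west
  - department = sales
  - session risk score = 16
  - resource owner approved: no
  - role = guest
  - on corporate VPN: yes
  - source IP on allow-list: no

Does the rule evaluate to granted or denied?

Granted

Atomic conditions:
  clearance level = 1: 4 == 1 is false
  NOT resource owner approved: no → true
  source IP on allow-list: no → false
  session risk score > 24: 16 > 24 is false
  device is managed: no → false
  request region ∈ {ap-south, eu-west, sa-east, us-east}: us-west is not in the set → false
  account age ≥ 526 days: 2087 ≥ 526 is true
  resource owner approved: no → false
  NOT on corporate VPN: yes → false
  role ∈ {guest, owner}: guest is in the set → true
  NOT MFA completed: yes → false
  request hour (0-23) < 17: 14 < 17 is true
Combine:
[1.1.1.1] false OR true OR false = true
[1.1.1] NOT true = false
[1.1.2] false OR false OR false = false
[1.1.3.1] true OR false = true
[1.1.3.2] false OR true = true
[1.1.3] exactly-one(true, true) = false
[1.1] false OR false OR false = false
[1] NOT false = true
[2] false → true (antecedent false ⇒ implication holds) = true
[root] true AND true = true
Overall: true → granted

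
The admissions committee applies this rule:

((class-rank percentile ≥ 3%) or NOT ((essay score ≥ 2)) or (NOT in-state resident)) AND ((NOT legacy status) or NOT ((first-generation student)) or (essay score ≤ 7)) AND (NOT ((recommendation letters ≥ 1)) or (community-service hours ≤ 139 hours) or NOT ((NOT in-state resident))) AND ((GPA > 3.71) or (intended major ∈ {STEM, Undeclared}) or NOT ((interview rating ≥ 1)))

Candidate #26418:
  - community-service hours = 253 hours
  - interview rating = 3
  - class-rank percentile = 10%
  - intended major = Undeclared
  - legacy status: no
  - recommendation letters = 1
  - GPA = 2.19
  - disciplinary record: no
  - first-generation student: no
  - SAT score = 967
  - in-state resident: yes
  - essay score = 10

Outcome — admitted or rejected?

Atomic conditions:
  class-rank percentile ≥ 3%: 10 ≥ 3 is true
  essay score ≥ 2: 10 ≥ 2 is true
  NOT in-state resident: yes → false
  NOT legacy status: no → true
  first-generation student: no → false
  essay score ≤ 7: 10 ≤ 7 is false
  recommendation letters ≥ 1: 1 ≥ 1 is true
  community-service hours ≤ 139 hours: 253 ≤ 139 is false
  GPA > 3.71: 2.19 > 3.71 is false
  intended major ∈ {STEM, Undeclared}: Undeclared is in the set → true
  interview rating ≥ 1: 3 ≥ 1 is true
Combine:
[1.2] NOT true = false
[1] true OR false OR false = true
[2.2] NOT false = true
[2] true OR true OR false = true
[3.1] NOT true = false
[3.3] NOT false = true
[3] false OR false OR true = true
[4.3] NOT true = false
[4] false OR true OR false = true
[root] true AND true AND true AND true = true
Overall: true → admitted

Admitted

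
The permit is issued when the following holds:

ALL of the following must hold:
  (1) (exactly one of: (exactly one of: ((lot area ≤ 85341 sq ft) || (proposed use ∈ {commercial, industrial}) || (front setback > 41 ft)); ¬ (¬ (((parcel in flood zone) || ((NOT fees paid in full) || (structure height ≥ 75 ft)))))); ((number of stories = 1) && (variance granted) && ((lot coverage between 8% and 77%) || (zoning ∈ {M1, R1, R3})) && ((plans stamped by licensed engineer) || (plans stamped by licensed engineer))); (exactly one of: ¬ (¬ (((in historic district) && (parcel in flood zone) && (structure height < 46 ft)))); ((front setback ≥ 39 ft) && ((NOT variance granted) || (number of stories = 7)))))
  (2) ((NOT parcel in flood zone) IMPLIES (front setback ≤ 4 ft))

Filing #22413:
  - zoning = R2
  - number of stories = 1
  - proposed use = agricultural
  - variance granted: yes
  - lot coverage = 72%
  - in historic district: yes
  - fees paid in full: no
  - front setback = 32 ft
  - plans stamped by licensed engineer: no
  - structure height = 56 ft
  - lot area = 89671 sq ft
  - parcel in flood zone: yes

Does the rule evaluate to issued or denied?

Atomic conditions:
  lot area ≤ 85341 sq ft: 89671 ≤ 85341 is false
  proposed use ∈ {commercial, industrial}: agricultural is not in the set → false
  front setback > 41 ft: 32 > 41 is false
  parcel in flood zone: yes → true
  NOT fees paid in full: no → true
  structure height ≥ 75 ft: 56 ≥ 75 is false
  number of stories = 1: 1 == 1 is true
  variance granted: yes → true
  lot coverage between 8% and 77%: 72 in [8, 77] is true
  zoning ∈ {M1, R1, R3}: R2 is not in the set → false
  plans stamped by licensed engineer: no → false
  in historic district: yes → true
  structure height < 46 ft: 56 < 46 is false
  front setback ≥ 39 ft: 32 ≥ 39 is false
  NOT variance granted: yes → false
  number of stories = 7: 1 == 7 is false
  NOT parcel in flood zone: yes → false
  front setback ≤ 4 ft: 32 ≤ 4 is false
Combine:
[1.1.1] false OR false OR false = false
[1.1.2.1.1.2] true OR false = true
[1.1.2.1.1] true OR true = true
[1.1.2.1] NOT true = false
[1.1.2] NOT false = true
[1.1] exactly-one(false, true) = true
[1.2.3] true OR false = true
[1.2.4] false OR false = false
[1.2] true AND true AND true AND false = false
[1.3.1.1.1] true AND true AND false = false
[1.3.1.1] NOT false = true
[1.3.1] NOT true = false
[1.3.2.2] false OR false = false
[1.3.2] false AND false = false
[1.3] exactly-one(false, false) = false
[1] exactly-one(true, false, false) = true
[2] false → false (antecedent false ⇒ implication holds) = true
[root] true AND true = true
Overall: true → issued

Issued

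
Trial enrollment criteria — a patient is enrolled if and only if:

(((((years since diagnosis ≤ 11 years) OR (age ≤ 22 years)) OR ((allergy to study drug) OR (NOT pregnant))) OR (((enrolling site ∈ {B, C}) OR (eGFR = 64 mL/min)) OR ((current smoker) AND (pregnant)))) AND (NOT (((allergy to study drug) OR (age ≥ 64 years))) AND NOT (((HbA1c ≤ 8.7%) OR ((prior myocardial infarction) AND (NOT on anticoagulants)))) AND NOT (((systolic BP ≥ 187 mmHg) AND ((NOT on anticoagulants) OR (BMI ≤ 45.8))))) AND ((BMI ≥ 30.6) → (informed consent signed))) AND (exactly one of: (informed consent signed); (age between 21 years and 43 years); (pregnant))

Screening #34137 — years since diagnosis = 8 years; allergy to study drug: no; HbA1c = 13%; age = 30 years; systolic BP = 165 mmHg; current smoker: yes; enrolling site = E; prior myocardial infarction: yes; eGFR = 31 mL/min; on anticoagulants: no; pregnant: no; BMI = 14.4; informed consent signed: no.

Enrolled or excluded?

Excluded

Atomic conditions:
  years since diagnosis ≤ 11 years: 8 ≤ 11 is true
  age ≤ 22 years: 30 ≤ 22 is false
  allergy to study drug: no → false
  NOT pregnant: no → true
  enrolling site ∈ {B, C}: E is not in the set → false
  eGFR = 64 mL/min: 31 == 64 is false
  current smoker: yes → true
  pregnant: no → false
  age ≥ 64 years: 30 ≥ 64 is false
  HbA1c ≤ 8.7%: 13 ≤ 8.7 is false
  prior myocardial infarction: yes → true
  NOT on anticoagulants: no → true
  systolic BP ≥ 187 mmHg: 165 ≥ 187 is false
  BMI ≤ 45.8: 14.4 ≤ 45.8 is true
  BMI ≥ 30.6: 14.4 ≥ 30.6 is false
  informed consent signed: no → false
  age between 21 years and 43 years: 30 in [21, 43] is true
Combine:
[1.1.1.1] true OR false = true
[1.1.1.2] false OR true = true
[1.1.1] true OR true = true
[1.1.2.1] false OR false = false
[1.1.2.2] true AND false = false
[1.1.2] false OR false = false
[1.1] true OR false = true
[1.2.1.1] false OR false = false
[1.2.1] NOT false = true
[1.2.2.1.2] true AND true = true
[1.2.2.1] false OR true = true
[1.2.2] NOT true = false
[1.2.3.1.2] true OR true = true
[1.2.3.1] false AND true = false
[1.2.3] NOT false = true
[1.2] true AND false AND true = false
[1.3] false → false (antecedent false ⇒ implication holds) = true
[1] true AND false AND true = false
[2] exactly-one(false, true, false) = true
[root] false AND true = false
Overall: false → excluded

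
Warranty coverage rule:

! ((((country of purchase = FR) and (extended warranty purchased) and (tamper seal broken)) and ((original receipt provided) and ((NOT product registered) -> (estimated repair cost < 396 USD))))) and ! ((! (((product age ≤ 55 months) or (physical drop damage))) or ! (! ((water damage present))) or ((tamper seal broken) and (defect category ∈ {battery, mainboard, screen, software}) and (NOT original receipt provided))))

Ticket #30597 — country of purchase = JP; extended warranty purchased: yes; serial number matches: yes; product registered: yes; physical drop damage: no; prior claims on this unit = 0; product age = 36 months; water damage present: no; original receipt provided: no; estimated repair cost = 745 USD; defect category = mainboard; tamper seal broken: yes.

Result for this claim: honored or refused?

Atomic conditions:
  country of purchase = FR: JP == FR is false
  extended warranty purchased: yes → true
  tamper seal broken: yes → true
  original receipt provided: no → false
  NOT product registered: yes → false
  estimated repair cost < 396 USD: 745 < 396 is false
  product age ≤ 55 months: 36 ≤ 55 is true
  physical drop damage: no → false
  water damage present: no → false
  defect category ∈ {battery, mainboard, screen, software}: mainboard is in the set → true
  NOT original receipt provided: no → true
Combine:
[1.1.1] false AND true AND true = false
[1.1.2.2] false → false (antecedent false ⇒ implication holds) = true
[1.1.2] false AND true = false
[1.1] false AND false = false
[1] NOT false = true
[2.1.1.1] true OR false = true
[2.1.1] NOT true = false
[2.1.2.1] NOT false = true
[2.1.2] NOT true = false
[2.1.3] true AND true AND true = true
[2.1] false OR false OR true = true
[2] NOT true = false
[root] true AND false = false
Overall: false → refused

Refused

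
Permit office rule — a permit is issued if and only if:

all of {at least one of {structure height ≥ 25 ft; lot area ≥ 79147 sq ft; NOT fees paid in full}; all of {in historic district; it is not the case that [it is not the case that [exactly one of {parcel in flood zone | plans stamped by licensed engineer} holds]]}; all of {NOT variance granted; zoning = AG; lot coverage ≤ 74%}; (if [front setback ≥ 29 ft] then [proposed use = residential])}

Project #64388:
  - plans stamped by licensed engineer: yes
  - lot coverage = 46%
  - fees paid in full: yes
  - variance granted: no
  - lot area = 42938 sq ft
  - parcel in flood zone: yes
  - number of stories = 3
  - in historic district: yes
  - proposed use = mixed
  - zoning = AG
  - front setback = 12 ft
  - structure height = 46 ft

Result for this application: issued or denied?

Atomic conditions:
  structure height ≥ 25 ft: 46 ≥ 25 is true
  lot area ≥ 79147 sq ft: 42938 ≥ 79147 is false
  NOT fees paid in full: yes → false
  in historic district: yes → true
  parcel in flood zone: yes → true
  plans stamped by licensed engineer: yes → true
  NOT variance granted: no → true
  zoning = AG: AG == AG is true
  lot coverage ≤ 74%: 46 ≤ 74 is true
  front setback ≥ 29 ft: 12 ≥ 29 is false
  proposed use = residential: mixed == residential is false
Combine:
[1] true OR false OR false = true
[2.2.1.1] exactly-one(true, true) = false
[2.2.1] NOT false = true
[2.2] NOT true = false
[2] true AND false = false
[3] true AND true AND true = true
[4] false → false (antecedent false ⇒ implication holds) = true
[root] true AND false AND true AND true = false
Overall: false → denied

Denied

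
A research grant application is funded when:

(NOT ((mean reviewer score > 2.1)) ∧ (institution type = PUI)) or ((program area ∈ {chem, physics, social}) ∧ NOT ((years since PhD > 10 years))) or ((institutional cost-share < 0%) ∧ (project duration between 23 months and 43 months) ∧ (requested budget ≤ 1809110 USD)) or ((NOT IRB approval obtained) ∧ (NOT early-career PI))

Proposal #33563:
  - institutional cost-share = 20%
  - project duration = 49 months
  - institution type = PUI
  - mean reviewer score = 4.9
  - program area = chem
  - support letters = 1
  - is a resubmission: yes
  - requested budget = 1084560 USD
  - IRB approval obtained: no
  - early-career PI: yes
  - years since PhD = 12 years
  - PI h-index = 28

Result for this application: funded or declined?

Atomic conditions:
  mean reviewer score > 2.1: 4.9 > 2.1 is true
  institution type = PUI: PUI == PUI is true
  program area ∈ {chem, physics, social}: chem is in the set → true
  years since PhD > 10 years: 12 > 10 is true
  institutional cost-share < 0%: 20 < 0 is false
  project duration between 23 months and 43 months: 49 in [23, 43] is false
  requested budget ≤ 1809110 USD: 1084560 ≤ 1809110 is true
  NOT IRB approval obtained: no → true
  NOT early-career PI: yes → false
Combine:
[1.1] NOT true = false
[1] false AND true = false
[2.2] NOT true = false
[2] true AND false = false
[3] false AND false AND true = false
[4] true AND false = false
[root] false OR false OR false OR false = false
Overall: false → declined

Declined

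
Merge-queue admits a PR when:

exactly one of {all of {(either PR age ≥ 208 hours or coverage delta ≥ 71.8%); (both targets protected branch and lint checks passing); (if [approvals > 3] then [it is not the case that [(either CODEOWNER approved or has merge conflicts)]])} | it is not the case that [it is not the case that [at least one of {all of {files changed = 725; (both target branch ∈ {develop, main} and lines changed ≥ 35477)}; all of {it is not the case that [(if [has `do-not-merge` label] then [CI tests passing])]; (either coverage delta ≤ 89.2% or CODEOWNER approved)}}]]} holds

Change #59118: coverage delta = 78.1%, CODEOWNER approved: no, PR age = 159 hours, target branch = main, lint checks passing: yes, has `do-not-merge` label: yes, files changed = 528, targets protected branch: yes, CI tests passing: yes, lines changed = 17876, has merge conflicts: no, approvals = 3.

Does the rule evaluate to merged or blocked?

Merged

Atomic conditions:
  PR age ≥ 208 hours: 159 ≥ 208 is false
  coverage delta ≥ 71.8%: 78.1 ≥ 71.8 is true
  targets protected branch: yes → true
  lint checks passing: yes → true
  approvals > 3: 3 > 3 is false
  CODEOWNER approved: no → false
  has merge conflicts: no → false
  files changed = 725: 528 == 725 is false
  target branch ∈ {develop, main}: main is in the set → true
  lines changed ≥ 35477: 17876 ≥ 35477 is false
  has `do-not-merge` label: yes → true
  CI tests passing: yes → true
  coverage delta ≤ 89.2%: 78.1 ≤ 89.2 is true
Combine:
[1.1] false OR true = true
[1.2] true AND true = true
[1.3.2.1] false OR false = false
[1.3.2] NOT false = true
[1.3] false → true (antecedent false ⇒ implication holds) = true
[1] true AND true AND true = true
[2.1.1.1.2] true AND false = false
[2.1.1.1] false AND false = false
[2.1.1.2.1.1] true → true = true
[2.1.1.2.1] NOT true = false
[2.1.1.2.2] true OR false = true
[2.1.1.2] false AND true = false
[2.1.1] false OR false = false
[2.1] NOT false = true
[2] NOT true = false
[root] exactly-one(true, false) = true
Overall: true → merged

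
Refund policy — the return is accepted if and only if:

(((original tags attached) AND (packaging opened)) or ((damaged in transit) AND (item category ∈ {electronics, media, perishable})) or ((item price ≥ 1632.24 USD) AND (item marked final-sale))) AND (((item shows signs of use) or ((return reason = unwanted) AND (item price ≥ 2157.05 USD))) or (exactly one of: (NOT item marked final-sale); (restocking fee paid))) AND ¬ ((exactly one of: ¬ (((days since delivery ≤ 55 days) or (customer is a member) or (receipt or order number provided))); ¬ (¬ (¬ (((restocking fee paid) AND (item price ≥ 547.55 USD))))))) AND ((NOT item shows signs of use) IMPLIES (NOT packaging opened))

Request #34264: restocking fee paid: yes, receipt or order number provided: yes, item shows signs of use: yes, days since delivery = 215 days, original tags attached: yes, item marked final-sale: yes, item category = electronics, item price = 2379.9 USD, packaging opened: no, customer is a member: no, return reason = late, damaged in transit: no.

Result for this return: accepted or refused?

Atomic conditions:
  original tags attached: yes → true
  packaging opened: no → false
  damaged in transit: no → false
  item category ∈ {electronics, media, perishable}: electronics is in the set → true
  item price ≥ 1632.24 USD: 2379.9 ≥ 1632.24 is true
  item marked final-sale: yes → true
  item shows signs of use: yes → true
  return reason = unwanted: late == unwanted is false
  item price ≥ 2157.05 USD: 2379.9 ≥ 2157.05 is true
  NOT item marked final-sale: yes → false
  restocking fee paid: yes → true
  days since delivery ≤ 55 days: 215 ≤ 55 is false
  customer is a member: no → false
  receipt or order number provided: yes → true
  item price ≥ 547.55 USD: 2379.9 ≥ 547.55 is true
  NOT item shows signs of use: yes → false
  NOT packaging opened: no → true
Combine:
[1.1] true AND false = false
[1.2] false AND true = false
[1.3] true AND true = true
[1] false OR false OR true = true
[2.1.2] false AND true = false
[2.1] true OR false = true
[2.2] exactly-one(false, true) = true
[2] true OR true = true
[3.1.1.1] false OR false OR true = true
[3.1.1] NOT true = false
[3.1.2.1.1.1] true AND true = true
[3.1.2.1.1] NOT true = false
[3.1.2.1] NOT false = true
[3.1.2] NOT true = false
[3.1] exactly-one(false, false) = false
[3] NOT false = true
[4] false → true (antecedent false ⇒ implication holds) = true
[root] true AND true AND true AND true = true
Overall: true → accepted

Accepted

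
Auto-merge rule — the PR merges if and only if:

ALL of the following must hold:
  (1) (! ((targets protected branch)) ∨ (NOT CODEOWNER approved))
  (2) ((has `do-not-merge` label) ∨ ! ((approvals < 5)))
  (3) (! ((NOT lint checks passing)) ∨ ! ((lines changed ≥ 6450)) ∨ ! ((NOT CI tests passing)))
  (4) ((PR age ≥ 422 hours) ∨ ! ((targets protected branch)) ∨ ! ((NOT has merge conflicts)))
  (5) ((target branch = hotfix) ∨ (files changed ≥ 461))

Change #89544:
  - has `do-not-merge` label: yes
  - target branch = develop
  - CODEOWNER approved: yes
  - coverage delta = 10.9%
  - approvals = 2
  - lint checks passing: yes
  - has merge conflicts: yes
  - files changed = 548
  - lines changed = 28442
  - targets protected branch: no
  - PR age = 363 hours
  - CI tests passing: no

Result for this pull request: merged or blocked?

Atomic conditions:
  targets protected branch: no → false
  NOT CODEOWNER approved: yes → false
  has `do-not-merge` label: yes → true
  approvals < 5: 2 < 5 is true
  NOT lint checks passing: yes → false
  lines changed ≥ 6450: 28442 ≥ 6450 is true
  NOT CI tests passing: no → true
  PR age ≥ 422 hours: 363 ≥ 422 is false
  NOT has merge conflicts: yes → false
  target branch = hotfix: develop == hotfix is false
  files changed ≥ 461: 548 ≥ 461 is true
Combine:
[1.1] NOT false = true
[1] true OR false = true
[2.2] NOT true = false
[2] true OR false = true
[3.1] NOT false = true
[3.2] NOT true = false
[3.3] NOT true = false
[3] true OR false OR false = true
[4.2] NOT false = true
[4.3] NOT false = true
[4] false OR true OR true = true
[5] false OR true = true
[root] true AND true AND true AND true AND true = true
Overall: true → merged

Merged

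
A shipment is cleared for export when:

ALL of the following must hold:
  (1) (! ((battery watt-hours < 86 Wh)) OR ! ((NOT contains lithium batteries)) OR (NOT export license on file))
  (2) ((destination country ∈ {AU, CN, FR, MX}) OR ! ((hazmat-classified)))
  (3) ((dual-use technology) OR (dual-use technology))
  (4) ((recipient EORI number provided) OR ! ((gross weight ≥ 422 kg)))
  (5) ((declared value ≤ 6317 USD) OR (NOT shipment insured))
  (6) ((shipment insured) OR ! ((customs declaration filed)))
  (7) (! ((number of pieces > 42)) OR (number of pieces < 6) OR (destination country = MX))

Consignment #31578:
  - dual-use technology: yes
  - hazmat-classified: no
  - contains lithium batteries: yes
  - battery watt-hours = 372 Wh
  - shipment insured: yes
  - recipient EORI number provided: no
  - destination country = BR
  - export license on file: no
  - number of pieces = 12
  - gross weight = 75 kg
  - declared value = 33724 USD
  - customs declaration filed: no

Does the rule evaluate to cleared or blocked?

Atomic conditions:
  battery watt-hours < 86 Wh: 372 < 86 is false
  NOT contains lithium batteries: yes → false
  NOT export license on file: no → true
  destination country ∈ {AU, CN, FR, MX}: BR is not in the set → false
  hazmat-classified: no → false
  dual-use technology: yes → true
  recipient EORI number provided: no → false
  gross weight ≥ 422 kg: 75 ≥ 422 is false
  declared value ≤ 6317 USD: 33724 ≤ 6317 is false
  NOT shipment insured: yes → false
  shipment insured: yes → true
  customs declaration filed: no → false
  number of pieces > 42: 12 > 42 is false
  number of pieces < 6: 12 < 6 is false
  destination country = MX: BR == MX is false
Combine:
[1.1] NOT false = true
[1.2] NOT false = true
[1] true OR true OR true = true
[2.2] NOT false = true
[2] false OR true = true
[3] true OR true = true
[4.2] NOT false = true
[4] false OR true = true
[5] false OR false = false
[6.2] NOT false = true
[6] true OR true = true
[7.1] NOT false = true
[7] true OR false OR false = true
[root] true AND true AND true AND true AND false AND true AND true = false
Overall: false → blocked

Blocked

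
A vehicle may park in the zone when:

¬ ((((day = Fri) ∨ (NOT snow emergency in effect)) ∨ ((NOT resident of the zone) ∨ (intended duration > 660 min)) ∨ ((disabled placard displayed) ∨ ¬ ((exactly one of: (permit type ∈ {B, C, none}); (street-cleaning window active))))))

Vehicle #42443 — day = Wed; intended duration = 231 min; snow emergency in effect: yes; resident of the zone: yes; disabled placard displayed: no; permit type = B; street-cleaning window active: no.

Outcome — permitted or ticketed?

Atomic conditions:
  day = Fri: Wed == Fri is false
  NOT snow emergency in effect: yes → false
  NOT resident of the zone: yes → false
  intended duration > 660 min: 231 > 660 is false
  disabled placard displayed: no → false
  permit type ∈ {B, C, none}: B is in the set → true
  street-cleaning window active: no → false
Combine:
[1.1] false OR false = false
[1.2] false OR false = false
[1.3.2.1] exactly-one(true, false) = true
[1.3.2] NOT true = false
[1.3] false OR false = false
[1] false OR false OR false = false
[root] NOT false = true
Overall: true → permitted

Permitted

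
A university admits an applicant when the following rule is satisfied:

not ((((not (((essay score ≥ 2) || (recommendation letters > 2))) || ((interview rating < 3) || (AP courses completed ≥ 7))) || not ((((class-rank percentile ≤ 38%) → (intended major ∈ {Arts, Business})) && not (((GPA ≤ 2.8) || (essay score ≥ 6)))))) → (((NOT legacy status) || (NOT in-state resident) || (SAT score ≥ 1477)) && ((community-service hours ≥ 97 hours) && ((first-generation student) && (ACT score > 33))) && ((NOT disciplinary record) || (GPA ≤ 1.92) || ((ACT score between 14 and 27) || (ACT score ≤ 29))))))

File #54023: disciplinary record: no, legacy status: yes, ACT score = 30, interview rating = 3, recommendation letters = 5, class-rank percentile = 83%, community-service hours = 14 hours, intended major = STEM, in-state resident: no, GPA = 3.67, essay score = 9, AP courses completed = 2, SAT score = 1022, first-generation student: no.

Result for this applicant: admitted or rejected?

Atomic conditions:
  essay score ≥ 2: 9 ≥ 2 is true
  recommendation letters > 2: 5 > 2 is true
  interview rating < 3: 3 < 3 is false
  AP courses completed ≥ 7: 2 ≥ 7 is false
  class-rank percentile ≤ 38%: 83 ≤ 38 is false
  intended major ∈ {Arts, Business}: STEM is not in the set → false
  GPA ≤ 2.8: 3.67 ≤ 2.8 is false
  essay score ≥ 6: 9 ≥ 6 is true
  NOT legacy status: yes → false
  NOT in-state resident: no → true
  SAT score ≥ 1477: 1022 ≥ 1477 is false
  community-service hours ≥ 97 hours: 14 ≥ 97 is false
  first-generation student: no → false
  ACT score > 33: 30 > 33 is false
  NOT disciplinary record: no → true
  GPA ≤ 1.92: 3.67 ≤ 1.92 is false
  ACT score between 14 and 27: 30 in [14, 27] is false
  ACT score ≤ 29: 30 ≤ 29 is false
Combine:
[1.1.1.1.1] true OR true = true
[1.1.1.1] NOT true = false
[1.1.1.2] false OR false = false
[1.1.1] false OR false = false
[1.1.2.1.1] false → false (antecedent false ⇒ implication holds) = true
[1.1.2.1.2.1] false OR true = true
[1.1.2.1.2] NOT true = false
[1.1.2.1] true AND false = false
[1.1.2] NOT false = true
[1.1] false OR true = true
[1.2.1] false OR true OR false = true
[1.2.2.2] false AND false = false
[1.2.2] false AND false = false
[1.2.3.3] false OR false = false
[1.2.3] true OR false OR false = true
[1.2] true AND false AND true = false
[1] true → false = false
[root] NOT false = true
Overall: true → admitted

Admitted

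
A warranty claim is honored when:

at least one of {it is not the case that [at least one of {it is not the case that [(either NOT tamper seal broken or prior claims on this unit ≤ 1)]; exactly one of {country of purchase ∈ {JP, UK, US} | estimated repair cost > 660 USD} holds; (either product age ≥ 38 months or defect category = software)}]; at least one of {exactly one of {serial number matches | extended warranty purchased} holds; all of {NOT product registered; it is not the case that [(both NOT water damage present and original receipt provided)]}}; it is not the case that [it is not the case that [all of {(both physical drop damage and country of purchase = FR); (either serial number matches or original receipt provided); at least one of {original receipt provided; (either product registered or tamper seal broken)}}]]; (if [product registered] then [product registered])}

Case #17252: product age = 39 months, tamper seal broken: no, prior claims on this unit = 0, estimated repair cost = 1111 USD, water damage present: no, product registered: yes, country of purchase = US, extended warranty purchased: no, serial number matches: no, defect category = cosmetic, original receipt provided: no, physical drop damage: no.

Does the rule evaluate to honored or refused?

Honored

Atomic conditions:
  NOT tamper seal broken: no → true
  prior claims on this unit ≤ 1: 0 ≤ 1 is true
  country of purchase ∈ {JP, UK, US}: US is in the set → true
  estimated repair cost > 660 USD: 1111 > 660 is true
  product age ≥ 38 months: 39 ≥ 38 is true
  defect category = software: cosmetic == software is false
  serial number matches: no → false
  extended warranty purchased: no → false
  NOT product registered: yes → false
  NOT water damage present: no → true
  original receipt provided: no → false
  physical drop damage: no → false
  country of purchase = FR: US == FR is false
  product registered: yes → true
  tamper seal broken: no → false
Combine:
[1.1.1.1] true OR true = true
[1.1.1] NOT true = false
[1.1.2] exactly-one(true, true) = false
[1.1.3] true OR false = true
[1.1] false OR false OR true = true
[1] NOT true = false
[2.1] exactly-one(false, false) = false
[2.2.2.1] true AND false = false
[2.2.2] NOT false = true
[2.2] false AND true = false
[2] false OR false = false
[3.1.1.1] false AND false = false
[3.1.1.2] false OR false = false
[3.1.1.3.2] true OR false = true
[3.1.1.3] false OR true = true
[3.1.1] false AND false AND true = false
[3.1] NOT false = true
[3] NOT true = false
[4] true → true = true
[root] false OR false OR false OR true = true
Overall: true → honored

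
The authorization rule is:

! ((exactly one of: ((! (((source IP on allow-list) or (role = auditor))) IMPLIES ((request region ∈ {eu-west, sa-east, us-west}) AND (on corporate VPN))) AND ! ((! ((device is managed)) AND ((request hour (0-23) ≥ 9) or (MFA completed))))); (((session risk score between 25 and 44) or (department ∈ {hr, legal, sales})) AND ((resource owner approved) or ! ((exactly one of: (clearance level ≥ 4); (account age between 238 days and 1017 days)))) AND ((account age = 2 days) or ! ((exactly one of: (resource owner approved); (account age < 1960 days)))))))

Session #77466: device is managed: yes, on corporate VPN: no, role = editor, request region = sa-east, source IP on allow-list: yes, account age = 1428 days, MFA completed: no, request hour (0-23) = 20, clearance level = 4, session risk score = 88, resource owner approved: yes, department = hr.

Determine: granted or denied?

Granted

Atomic conditions:
  source IP on allow-list: yes → true
  role = auditor: editor == auditor is false
  request region ∈ {eu-west, sa-east, us-west}: sa-east is in the set → true
  on corporate VPN: no → false
  device is managed: yes → true
  request hour (0-23) ≥ 9: 20 ≥ 9 is true
  MFA completed: no → false
  session risk score between 25 and 44: 88 in [25, 44] is false
  department ∈ {hr, legal, sales}: hr is in the set → true
  resource owner approved: yes → true
  clearance level ≥ 4: 4 ≥ 4 is true
  account age between 238 days and 1017 days: 1428 in [238, 1017] is false
  account age = 2 days: 1428 == 2 is false
  account age < 1960 days: 1428 < 1960 is true
Combine:
[1.1.1.1.1] true OR false = true
[1.1.1.1] NOT true = false
[1.1.1.2] true AND false = false
[1.1.1] false → false (antecedent false ⇒ implication holds) = true
[1.1.2.1.1] NOT true = false
[1.1.2.1.2] true OR false = true
[1.1.2.1] false AND true = false
[1.1.2] NOT false = true
[1.1] true AND true = true
[1.2.1] false OR true = true
[1.2.2.2.1] exactly-one(true, false) = true
[1.2.2.2] NOT true = false
[1.2.2] true OR false = true
[1.2.3.2.1] exactly-one(true, true) = false
[1.2.3.2] NOT false = true
[1.2.3] false OR true = true
[1.2] true AND true AND true = true
[1] exactly-one(true, true) = false
[root] NOT false = true
Overall: true → granted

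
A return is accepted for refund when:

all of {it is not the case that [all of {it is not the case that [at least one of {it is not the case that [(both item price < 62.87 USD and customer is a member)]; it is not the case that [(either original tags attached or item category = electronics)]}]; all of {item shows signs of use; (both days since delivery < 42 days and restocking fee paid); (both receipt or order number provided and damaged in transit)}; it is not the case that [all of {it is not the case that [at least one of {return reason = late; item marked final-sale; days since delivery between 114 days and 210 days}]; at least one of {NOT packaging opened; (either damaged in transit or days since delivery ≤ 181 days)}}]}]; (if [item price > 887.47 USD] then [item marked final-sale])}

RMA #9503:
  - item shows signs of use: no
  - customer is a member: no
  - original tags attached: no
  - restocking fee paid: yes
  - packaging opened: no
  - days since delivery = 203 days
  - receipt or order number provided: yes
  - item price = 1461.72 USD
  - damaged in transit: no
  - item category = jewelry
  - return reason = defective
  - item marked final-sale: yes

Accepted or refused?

Atomic conditions:
  item price < 62.87 USD: 1461.72 < 62.87 is false
  customer is a member: no → false
  original tags attached: no → false
  item category = electronics: jewelry == electronics is false
  item shows signs of use: no → false
  days since delivery < 42 days: 203 < 42 is false
  restocking fee paid: yes → true
  receipt or order number provided: yes → true
  damaged in transit: no → false
  return reason = late: defective == late is false
  item marked final-sale: yes → true
  days since delivery between 114 days and 210 days: 203 in [114, 210] is true
  NOT packaging opened: no → true
  days since delivery ≤ 181 days: 203 ≤ 181 is false
  item price > 887.47 USD: 1461.72 > 887.47 is true
Combine:
[1.1.1.1.1.1] false AND false = false
[1.1.1.1.1] NOT false = true
[1.1.1.1.2.1] false OR false = false
[1.1.1.1.2] NOT false = true
[1.1.1.1] true OR true = true
[1.1.1] NOT true = false
[1.1.2.2] false AND true = false
[1.1.2.3] true AND false = false
[1.1.2] false AND false AND false = false
[1.1.3.1.1.1] false OR true OR true = true
[1.1.3.1.1] NOT true = false
[1.1.3.1.2.2] false OR false = false
[1.1.3.1.2] true OR false = true
[1.1.3.1] false AND true = false
[1.1.3] NOT false = true
[1.1] false AND false AND true = false
[1] NOT false = true
[2] true → true = true
[root] true AND true = true
Overall: true → accepted

Accepted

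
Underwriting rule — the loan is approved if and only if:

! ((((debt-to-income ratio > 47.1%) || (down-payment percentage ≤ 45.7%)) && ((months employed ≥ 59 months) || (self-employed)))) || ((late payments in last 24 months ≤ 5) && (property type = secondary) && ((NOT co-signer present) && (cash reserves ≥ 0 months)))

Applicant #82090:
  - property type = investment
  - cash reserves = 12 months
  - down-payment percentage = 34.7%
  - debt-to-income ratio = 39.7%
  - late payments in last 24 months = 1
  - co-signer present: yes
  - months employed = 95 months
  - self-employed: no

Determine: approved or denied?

Denied

Atomic conditions:
  debt-to-income ratio > 47.1%: 39.7 > 47.1 is false
  down-payment percentage ≤ 45.7%: 34.7 ≤ 45.7 is true
  months employed ≥ 59 months: 95 ≥ 59 is true
  self-employed: no → false
  late payments in last 24 months ≤ 5: 1 ≤ 5 is true
  property type = secondary: investment == secondary is false
  NOT co-signer present: yes → false
  cash reserves ≥ 0 months: 12 ≥ 0 is true
Combine:
[1.1.1] false OR true = true
[1.1.2] true OR false = true
[1.1] true AND true = true
[1] NOT true = false
[2.3] false AND true = false
[2] true AND false AND false = false
[root] false OR false = false
Overall: false → denied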